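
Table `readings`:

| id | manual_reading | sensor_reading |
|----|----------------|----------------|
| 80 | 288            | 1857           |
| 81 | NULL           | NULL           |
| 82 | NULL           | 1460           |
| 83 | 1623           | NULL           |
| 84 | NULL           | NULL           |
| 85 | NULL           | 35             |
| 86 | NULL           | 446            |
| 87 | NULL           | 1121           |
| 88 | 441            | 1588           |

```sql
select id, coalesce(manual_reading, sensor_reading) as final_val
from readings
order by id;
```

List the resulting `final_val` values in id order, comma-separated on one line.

288, NULL, 1460, 1623, NULL, 35, 446, 1121, 441

id=80: manual_reading=288 → 288
id=81: manual_reading=NULL, sensor_reading=NULL (all NULL) → NULL
id=82: manual_reading=NULL, sensor_reading=1460 → 1460
id=83: manual_reading=1623 → 1623
id=84: manual_reading=NULL, sensor_reading=NULL (all NULL) → NULL
id=85: manual_reading=NULL, sensor_reading=35 → 35
id=86: manual_reading=NULL, sensor_reading=446 → 446
id=87: manual_reading=NULL, sensor_reading=1121 → 1121
id=88: manual_reading=441 → 441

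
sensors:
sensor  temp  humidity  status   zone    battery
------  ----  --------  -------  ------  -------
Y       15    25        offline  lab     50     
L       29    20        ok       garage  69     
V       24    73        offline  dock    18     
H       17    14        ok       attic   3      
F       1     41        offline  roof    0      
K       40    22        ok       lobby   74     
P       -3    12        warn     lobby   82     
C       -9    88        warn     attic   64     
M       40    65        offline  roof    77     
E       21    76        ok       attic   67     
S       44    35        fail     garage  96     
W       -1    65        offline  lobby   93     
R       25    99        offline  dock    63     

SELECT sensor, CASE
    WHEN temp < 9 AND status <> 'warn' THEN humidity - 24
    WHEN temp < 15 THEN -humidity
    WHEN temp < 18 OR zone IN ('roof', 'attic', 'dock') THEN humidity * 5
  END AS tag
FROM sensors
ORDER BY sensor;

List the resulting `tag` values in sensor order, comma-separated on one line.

sensor=C: temp < 15 → -88
sensor=E: temp < 18 OR zone IN ('roof', 'attic', 'dock') → 380
sensor=F: temp < 9 AND status <> 'warn' → 17
sensor=H: temp < 18 OR zone IN ('roof', 'attic', 'dock') → 70
sensor=K: (no match → NULL) → NULL
sensor=L: (no match → NULL) → NULL
sensor=M: temp < 18 OR zone IN ('roof', 'attic', 'dock') → 325
sensor=P: temp < 15 → -12
sensor=R: temp < 18 OR zone IN ('roof', 'attic', 'dock') → 495
sensor=S: (no match → NULL) → NULL
sensor=V: temp < 18 OR zone IN ('roof', 'attic', 'dock') → 365
sensor=W: temp < 9 AND status <> 'warn' → 41
sensor=Y: temp < 18 OR zone IN ('roof', 'attic', 'dock') → 125

-88, 380, 17, 70, NULL, NULL, 325, -12, 495, NULL, 365, 41, 125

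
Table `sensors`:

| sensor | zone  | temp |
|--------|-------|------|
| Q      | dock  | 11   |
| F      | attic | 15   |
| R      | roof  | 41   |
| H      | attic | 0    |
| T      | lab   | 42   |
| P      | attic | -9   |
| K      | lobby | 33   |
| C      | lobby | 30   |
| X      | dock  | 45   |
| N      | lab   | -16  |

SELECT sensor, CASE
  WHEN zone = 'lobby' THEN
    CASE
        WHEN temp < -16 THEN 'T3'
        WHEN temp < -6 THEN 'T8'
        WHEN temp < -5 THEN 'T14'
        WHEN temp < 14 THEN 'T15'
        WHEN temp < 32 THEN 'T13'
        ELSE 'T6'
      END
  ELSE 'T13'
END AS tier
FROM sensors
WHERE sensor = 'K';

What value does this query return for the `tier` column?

sensor = K: zone=lobby, temp=33.
zone='lobby' → inner[ELSE] → T6

T6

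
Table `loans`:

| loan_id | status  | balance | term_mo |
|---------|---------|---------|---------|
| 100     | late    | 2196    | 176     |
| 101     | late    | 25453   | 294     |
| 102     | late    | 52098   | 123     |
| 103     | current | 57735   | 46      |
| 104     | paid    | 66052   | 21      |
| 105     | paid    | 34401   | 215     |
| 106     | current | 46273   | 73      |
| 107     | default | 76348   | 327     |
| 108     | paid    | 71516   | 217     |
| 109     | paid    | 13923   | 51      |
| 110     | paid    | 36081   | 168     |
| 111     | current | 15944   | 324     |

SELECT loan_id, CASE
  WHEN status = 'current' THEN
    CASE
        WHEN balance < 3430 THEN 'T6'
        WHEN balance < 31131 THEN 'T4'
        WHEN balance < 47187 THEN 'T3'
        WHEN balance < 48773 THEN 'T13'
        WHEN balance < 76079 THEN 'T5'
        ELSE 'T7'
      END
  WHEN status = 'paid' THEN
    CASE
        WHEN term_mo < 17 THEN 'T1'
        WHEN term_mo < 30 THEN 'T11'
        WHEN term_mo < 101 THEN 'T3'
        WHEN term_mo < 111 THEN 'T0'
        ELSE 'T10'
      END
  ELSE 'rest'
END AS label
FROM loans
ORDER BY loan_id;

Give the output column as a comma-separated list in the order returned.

loan_id=100: status='late' → outer ELSE → rest
loan_id=101: status='late' → outer ELSE → rest
loan_id=102: status='late' → outer ELSE → rest
loan_id=103: status='current' → inner[balance < 76079] → T5
loan_id=104: status='paid' → inner[term_mo < 30] → T11
loan_id=105: status='paid' → inner[ELSE] → T10
loan_id=106: status='current' → inner[balance < 47187] → T3
loan_id=107: status='default' → outer ELSE → rest
loan_id=108: status='paid' → inner[ELSE] → T10
loan_id=109: status='paid' → inner[term_mo < 101] → T3
loan_id=110: status='paid' → inner[ELSE] → T10
loan_id=111: status='current' → inner[balance < 31131] → T4

rest, rest, rest, T5, T11, T10, T3, rest, T10, T3, T10, T4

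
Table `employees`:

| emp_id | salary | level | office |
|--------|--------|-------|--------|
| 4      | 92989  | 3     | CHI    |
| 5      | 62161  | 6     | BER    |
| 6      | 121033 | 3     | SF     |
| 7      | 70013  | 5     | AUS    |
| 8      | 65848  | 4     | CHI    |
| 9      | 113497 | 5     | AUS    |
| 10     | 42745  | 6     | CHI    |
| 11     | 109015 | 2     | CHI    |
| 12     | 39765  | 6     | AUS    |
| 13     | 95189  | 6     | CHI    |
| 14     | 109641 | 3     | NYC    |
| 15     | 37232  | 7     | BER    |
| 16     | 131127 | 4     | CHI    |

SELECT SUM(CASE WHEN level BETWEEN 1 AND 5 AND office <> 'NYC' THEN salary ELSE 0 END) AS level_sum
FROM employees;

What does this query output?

703522

emp_id=4: ✓ → 92989
emp_id=5: ✗
emp_id=6: ✓ → 121033
emp_id=7: ✓ → 70013
emp_id=8: ✓ → 65848
emp_id=9: ✓ → 113497
emp_id=10: ✗
emp_id=11: ✓ → 109015
emp_id=12: ✗
emp_id=13: ✗
emp_id=14: ✗
emp_id=15: ✗
emp_id=16: ✓ → 131127
level_sum = 92989 + 121033 + 70013 + 65848 + 113497 + 109015 + 131127 = 703522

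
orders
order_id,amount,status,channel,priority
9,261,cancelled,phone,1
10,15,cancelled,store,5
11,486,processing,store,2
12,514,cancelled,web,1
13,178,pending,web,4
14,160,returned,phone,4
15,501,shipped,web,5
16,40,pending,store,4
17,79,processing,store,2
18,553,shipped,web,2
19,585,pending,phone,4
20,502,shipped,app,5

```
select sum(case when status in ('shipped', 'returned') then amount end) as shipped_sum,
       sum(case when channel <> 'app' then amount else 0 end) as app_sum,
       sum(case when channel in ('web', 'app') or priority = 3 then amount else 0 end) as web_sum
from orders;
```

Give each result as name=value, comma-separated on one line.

shipped_sum=1716, app_sum=3372, web_sum=2248

[shipped_sum: status in ('shipped', 'returned')]
order_id=9: ✗
order_id=10: ✗
order_id=11: ✗
order_id=12: ✗
order_id=13: ✗
order_id=14: ✓ → 160
order_id=15: ✓ → 501
order_id=16: ✗
order_id=17: ✗
order_id=18: ✓ → 553
order_id=19: ✗
order_id=20: ✓ → 502
shipped_sum = 160 + 501 + 553 + 502 = 1716
—
[app_sum: channel <> 'app']
order_id=9: ✓ → 261
order_id=10: ✓ → 15
order_id=11: ✓ → 486
order_id=12: ✓ → 514
order_id=13: ✓ → 178
order_id=14: ✓ → 160
order_id=15: ✓ → 501
order_id=16: ✓ → 40
order_id=17: ✓ → 79
order_id=18: ✓ → 553
order_id=19: ✓ → 585
order_id=20: ✗
app_sum = 261 + 15 + 486 + 514 + 178 + 160 + 501 + 40 + 79 + 553 + 585 = 3372
—
[web_sum: channel in ('web', 'app') or priority = 3]
order_id=9: ✗
order_id=10: ✗
order_id=11: ✗
order_id=12: ✓ → 514
order_id=13: ✓ → 178
order_id=14: ✗
order_id=15: ✓ → 501
order_id=16: ✗
order_id=17: ✗
order_id=18: ✓ → 553
order_id=19: ✗
order_id=20: ✓ → 502
web_sum = 514 + 178 + 501 + 553 + 502 = 2248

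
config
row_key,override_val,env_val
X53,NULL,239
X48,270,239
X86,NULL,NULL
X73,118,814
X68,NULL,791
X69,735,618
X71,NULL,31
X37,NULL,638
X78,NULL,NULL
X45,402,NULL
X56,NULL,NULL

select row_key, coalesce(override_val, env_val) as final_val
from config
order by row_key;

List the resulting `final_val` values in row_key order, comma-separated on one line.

638, 402, 270, 239, NULL, 791, 735, 31, 118, NULL, NULL

row_key=X37: override_val=NULL, env_val=638 → 638
row_key=X45: override_val=402 → 402
row_key=X48: override_val=270 → 270
row_key=X53: override_val=NULL, env_val=239 → 239
row_key=X56: override_val=NULL, env_val=NULL (all NULL) → NULL
row_key=X68: override_val=NULL, env_val=791 → 791
row_key=X69: override_val=735 → 735
row_key=X71: override_val=NULL, env_val=31 → 31
row_key=X73: override_val=118 → 118
row_key=X78: override_val=NULL, env_val=NULL (all NULL) → NULL
row_key=X86: override_val=NULL, env_val=NULL (all NULL) → NULL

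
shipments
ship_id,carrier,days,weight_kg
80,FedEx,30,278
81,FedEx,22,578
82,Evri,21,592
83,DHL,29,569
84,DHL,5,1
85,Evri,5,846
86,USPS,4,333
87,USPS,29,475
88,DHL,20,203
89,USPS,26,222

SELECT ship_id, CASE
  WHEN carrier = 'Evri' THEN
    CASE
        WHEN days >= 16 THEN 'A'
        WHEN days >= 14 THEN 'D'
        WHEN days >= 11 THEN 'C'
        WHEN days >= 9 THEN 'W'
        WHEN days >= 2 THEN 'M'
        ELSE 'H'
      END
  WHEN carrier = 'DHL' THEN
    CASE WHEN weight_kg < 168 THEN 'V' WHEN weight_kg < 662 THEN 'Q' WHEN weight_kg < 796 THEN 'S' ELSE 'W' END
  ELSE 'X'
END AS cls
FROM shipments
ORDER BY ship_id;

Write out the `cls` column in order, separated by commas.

X, X, A, Q, V, M, X, X, Q, X

ship_id=80: carrier='FedEx' → outer ELSE → X
ship_id=81: carrier='FedEx' → outer ELSE → X
ship_id=82: carrier='Evri' → inner[days >= 16] → A
ship_id=83: carrier='DHL' → inner[weight_kg < 662] → Q
ship_id=84: carrier='DHL' → inner[weight_kg < 168] → V
ship_id=85: carrier='Evri' → inner[days >= 2] → M
ship_id=86: carrier='USPS' → outer ELSE → X
ship_id=87: carrier='USPS' → outer ELSE → X
ship_id=88: carrier='DHL' → inner[weight_kg < 662] → Q
ship_id=89: carrier='USPS' → outer ELSE → X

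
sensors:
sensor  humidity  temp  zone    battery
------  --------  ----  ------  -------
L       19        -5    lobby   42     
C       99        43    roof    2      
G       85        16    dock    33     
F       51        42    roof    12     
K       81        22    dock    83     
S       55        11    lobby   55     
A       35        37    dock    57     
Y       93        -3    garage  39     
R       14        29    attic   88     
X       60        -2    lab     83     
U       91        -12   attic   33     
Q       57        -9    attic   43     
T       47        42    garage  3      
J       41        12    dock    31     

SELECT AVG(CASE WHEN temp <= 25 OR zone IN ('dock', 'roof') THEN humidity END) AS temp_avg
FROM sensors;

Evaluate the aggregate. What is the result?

63.9166666667

sensor=L: ✓ → 19
sensor=C: ✓ → 99
sensor=G: ✓ → 85
sensor=F: ✓ → 51
sensor=K: ✓ → 81
sensor=S: ✓ → 55
sensor=A: ✓ → 35
sensor=Y: ✓ → 93
sensor=R: ✗
sensor=X: ✓ → 60
sensor=U: ✓ → 91
sensor=Q: ✓ → 57
sensor=T: ✗
sensor=J: ✓ → 41
temp_avg = (19 + 99 + 85 + 51 + 81 + 55 + 35 + 93 + 60 + 91 + 57 + 41) / 12 = 63.9166666667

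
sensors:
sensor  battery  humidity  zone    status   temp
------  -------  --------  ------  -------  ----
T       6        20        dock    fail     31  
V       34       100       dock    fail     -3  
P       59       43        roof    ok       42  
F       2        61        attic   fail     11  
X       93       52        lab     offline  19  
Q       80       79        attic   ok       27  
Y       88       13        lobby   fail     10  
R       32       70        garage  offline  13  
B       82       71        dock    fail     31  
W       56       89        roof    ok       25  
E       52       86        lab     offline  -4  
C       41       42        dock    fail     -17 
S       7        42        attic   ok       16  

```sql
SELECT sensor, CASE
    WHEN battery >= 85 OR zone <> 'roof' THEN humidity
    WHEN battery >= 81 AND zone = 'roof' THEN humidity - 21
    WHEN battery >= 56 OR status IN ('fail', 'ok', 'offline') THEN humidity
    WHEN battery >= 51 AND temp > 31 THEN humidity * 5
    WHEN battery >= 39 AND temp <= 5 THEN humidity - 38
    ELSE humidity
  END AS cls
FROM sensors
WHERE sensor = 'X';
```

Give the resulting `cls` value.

sensor = X: battery=93, humidity=52, zone=lab, status=offline, temp=19.
battery >= 85 OR zone <> 'roof' → true → 52

52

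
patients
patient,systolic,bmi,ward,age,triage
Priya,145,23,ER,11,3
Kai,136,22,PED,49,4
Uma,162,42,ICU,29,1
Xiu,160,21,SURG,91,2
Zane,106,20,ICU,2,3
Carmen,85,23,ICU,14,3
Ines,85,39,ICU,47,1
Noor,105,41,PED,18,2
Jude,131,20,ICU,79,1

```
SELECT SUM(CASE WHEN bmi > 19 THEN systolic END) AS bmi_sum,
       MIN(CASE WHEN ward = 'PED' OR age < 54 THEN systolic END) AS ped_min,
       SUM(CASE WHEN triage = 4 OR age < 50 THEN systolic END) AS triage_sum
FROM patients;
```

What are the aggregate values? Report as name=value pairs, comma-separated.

bmi_sum=1115, ped_min=85, triage_sum=824

[bmi_sum: bmi > 19]
patient=Priya: ✓ → 145
patient=Kai: ✓ → 136
patient=Uma: ✓ → 162
patient=Xiu: ✓ → 160
patient=Zane: ✓ → 106
patient=Carmen: ✓ → 85
patient=Ines: ✓ → 85
patient=Noor: ✓ → 105
patient=Jude: ✓ → 131
bmi_sum = 145 + 136 + 162 + 160 + 106 + 85 + 85 + 105 + 131 = 1115
—
[ped_min: ward = 'PED' OR age < 54]
patient=Priya: ✓ → 145
patient=Kai: ✓ → 136
patient=Uma: ✓ → 162
patient=Xiu: ✗
patient=Zane: ✓ → 106
patient=Carmen: ✓ → 85
patient=Ines: ✓ → 85
patient=Noor: ✓ → 105
patient=Jude: ✗
ped_min = MIN(145, 136, 162, 106, 85, 85, 105) = 85
—
[triage_sum: triage = 4 OR age < 50]
patient=Priya: ✓ → 145
patient=Kai: ✓ → 136
patient=Uma: ✓ → 162
patient=Xiu: ✗
patient=Zane: ✓ → 106
patient=Carmen: ✓ → 85
patient=Ines: ✓ → 85
patient=Noor: ✓ → 105
patient=Jude: ✗
triage_sum = 145 + 136 + 162 + 106 + 85 + 85 + 105 = 824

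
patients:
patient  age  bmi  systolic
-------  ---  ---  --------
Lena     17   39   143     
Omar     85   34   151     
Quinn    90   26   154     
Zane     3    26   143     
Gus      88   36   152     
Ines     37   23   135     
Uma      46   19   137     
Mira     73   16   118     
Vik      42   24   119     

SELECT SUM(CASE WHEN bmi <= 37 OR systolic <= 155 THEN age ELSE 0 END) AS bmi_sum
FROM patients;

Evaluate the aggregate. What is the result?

patient=Lena: ✓ → 17
patient=Omar: ✓ → 85
patient=Quinn: ✓ → 90
patient=Zane: ✓ → 3
patient=Gus: ✓ → 88
patient=Ines: ✓ → 37
patient=Uma: ✓ → 46
patient=Mira: ✓ → 73
patient=Vik: ✓ → 42
bmi_sum = 17 + 85 + 90 + 3 + 88 + 37 + 46 + 73 + 42 = 481

481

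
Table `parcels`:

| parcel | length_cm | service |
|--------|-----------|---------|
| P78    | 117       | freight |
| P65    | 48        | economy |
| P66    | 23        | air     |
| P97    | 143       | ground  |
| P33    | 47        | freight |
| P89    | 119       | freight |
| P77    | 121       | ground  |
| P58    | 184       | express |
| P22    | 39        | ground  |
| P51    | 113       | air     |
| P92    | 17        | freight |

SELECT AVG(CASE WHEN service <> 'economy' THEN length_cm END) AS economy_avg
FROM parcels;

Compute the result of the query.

parcel=P78: ✓ → 117
parcel=P65: ✗
parcel=P66: ✓ → 23
parcel=P97: ✓ → 143
parcel=P33: ✓ → 47
parcel=P89: ✓ → 119
parcel=P77: ✓ → 121
parcel=P58: ✓ → 184
parcel=P22: ✓ → 39
parcel=P51: ✓ → 113
parcel=P92: ✓ → 17
economy_avg = (117 + 23 + 143 + 47 + 119 + 121 + 184 + 39 + 113 + 17) / 10 = 92.3

92.3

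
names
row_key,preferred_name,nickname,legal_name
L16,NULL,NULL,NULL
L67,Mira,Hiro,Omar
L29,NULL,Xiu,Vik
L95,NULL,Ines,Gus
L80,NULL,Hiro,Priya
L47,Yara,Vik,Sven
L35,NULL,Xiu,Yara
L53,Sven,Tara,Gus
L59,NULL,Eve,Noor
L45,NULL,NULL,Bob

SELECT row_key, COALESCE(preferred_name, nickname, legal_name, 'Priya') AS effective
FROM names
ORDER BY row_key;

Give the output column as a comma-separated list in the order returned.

row_key=L16: preferred_name=NULL, nickname=NULL, legal_name=NULL, → literal Priya → Priya
row_key=L29: preferred_name=NULL, nickname=Xiu → Xiu
row_key=L35: preferred_name=NULL, nickname=Xiu → Xiu
row_key=L45: preferred_name=NULL, nickname=NULL, legal_name=Bob → Bob
row_key=L47: preferred_name=Yara → Yara
row_key=L53: preferred_name=Sven → Sven
row_key=L59: preferred_name=NULL, nickname=Eve → Eve
row_key=L67: preferred_name=Mira → Mira
row_key=L80: preferred_name=NULL, nickname=Hiro → Hiro
row_key=L95: preferred_name=NULL, nickname=Ines → Ines

Priya, Xiu, Xiu, Bob, Yara, Sven, Eve, Mira, Hiro, Ines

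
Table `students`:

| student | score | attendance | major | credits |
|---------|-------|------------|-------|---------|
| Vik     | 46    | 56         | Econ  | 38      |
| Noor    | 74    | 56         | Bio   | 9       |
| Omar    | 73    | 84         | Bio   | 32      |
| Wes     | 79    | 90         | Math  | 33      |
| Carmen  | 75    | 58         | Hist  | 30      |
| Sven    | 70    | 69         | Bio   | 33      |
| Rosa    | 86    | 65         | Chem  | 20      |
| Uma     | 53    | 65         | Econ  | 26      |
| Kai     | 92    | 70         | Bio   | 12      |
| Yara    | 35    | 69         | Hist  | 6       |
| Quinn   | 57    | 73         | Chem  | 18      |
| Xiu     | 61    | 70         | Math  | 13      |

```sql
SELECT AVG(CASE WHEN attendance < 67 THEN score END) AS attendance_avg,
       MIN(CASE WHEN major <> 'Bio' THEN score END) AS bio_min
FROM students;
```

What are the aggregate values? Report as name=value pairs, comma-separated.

attendance_avg=66.8, bio_min=35

[attendance_avg: attendance < 67]
student=Vik: ✓ → 46
student=Noor: ✓ → 74
student=Omar: ✗
student=Wes: ✗
student=Carmen: ✓ → 75
student=Sven: ✗
student=Rosa: ✓ → 86
student=Uma: ✓ → 53
student=Kai: ✗
student=Yara: ✗
student=Quinn: ✗
student=Xiu: ✗
attendance_avg = (46 + 74 + 75 + 86 + 53) / 5 = 66.8
—
[bio_min: major <> 'Bio']
student=Vik: ✓ → 46
student=Noor: ✗
student=Omar: ✗
student=Wes: ✓ → 79
student=Carmen: ✓ → 75
student=Sven: ✗
student=Rosa: ✓ → 86
student=Uma: ✓ → 53
student=Kai: ✗
student=Yara: ✓ → 35
student=Quinn: ✓ → 57
student=Xiu: ✓ → 61
bio_min = MIN(46, 79, 75, 86, 53, 35, 57, 61) = 35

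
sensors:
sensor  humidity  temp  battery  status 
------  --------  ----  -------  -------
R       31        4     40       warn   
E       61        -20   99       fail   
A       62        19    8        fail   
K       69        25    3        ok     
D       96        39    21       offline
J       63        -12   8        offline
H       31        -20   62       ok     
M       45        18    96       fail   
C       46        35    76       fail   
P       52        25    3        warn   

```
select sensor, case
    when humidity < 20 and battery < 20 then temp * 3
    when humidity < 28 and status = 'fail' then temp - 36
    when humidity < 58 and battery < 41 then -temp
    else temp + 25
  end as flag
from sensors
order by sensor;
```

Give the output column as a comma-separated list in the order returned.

44, 60, 64, 5, 5, 13, 50, 43, -25, -4

sensor=A: ELSE → 44
sensor=C: ELSE → 60
sensor=D: ELSE → 64
sensor=E: ELSE → 5
sensor=H: ELSE → 5
sensor=J: ELSE → 13
sensor=K: ELSE → 50
sensor=M: ELSE → 43
sensor=P: humidity < 58 and battery < 41 → -25
sensor=R: humidity < 58 and battery < 41 → -4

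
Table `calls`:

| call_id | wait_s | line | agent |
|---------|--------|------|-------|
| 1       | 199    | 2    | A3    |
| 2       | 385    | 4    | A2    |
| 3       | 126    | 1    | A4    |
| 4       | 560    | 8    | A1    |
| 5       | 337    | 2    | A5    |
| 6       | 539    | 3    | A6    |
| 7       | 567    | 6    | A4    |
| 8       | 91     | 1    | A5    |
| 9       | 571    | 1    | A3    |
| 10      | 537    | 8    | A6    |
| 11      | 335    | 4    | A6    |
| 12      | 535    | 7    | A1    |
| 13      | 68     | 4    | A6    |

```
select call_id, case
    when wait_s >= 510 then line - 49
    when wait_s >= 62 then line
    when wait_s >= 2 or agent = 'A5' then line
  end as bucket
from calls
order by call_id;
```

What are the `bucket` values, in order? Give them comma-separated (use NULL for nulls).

call_id=1: wait_s >= 62 → 2
call_id=2: wait_s >= 62 → 4
call_id=3: wait_s >= 62 → 1
call_id=4: wait_s >= 510 → -41
call_id=5: wait_s >= 62 → 2
call_id=6: wait_s >= 510 → -46
call_id=7: wait_s >= 510 → -43
call_id=8: wait_s >= 62 → 1
call_id=9: wait_s >= 510 → -48
call_id=10: wait_s >= 510 → -41
call_id=11: wait_s >= 62 → 4
call_id=12: wait_s >= 510 → -42
call_id=13: wait_s >= 62 → 4

2, 4, 1, -41, 2, -46, -43, 1, -48, -41, 4, -42, 4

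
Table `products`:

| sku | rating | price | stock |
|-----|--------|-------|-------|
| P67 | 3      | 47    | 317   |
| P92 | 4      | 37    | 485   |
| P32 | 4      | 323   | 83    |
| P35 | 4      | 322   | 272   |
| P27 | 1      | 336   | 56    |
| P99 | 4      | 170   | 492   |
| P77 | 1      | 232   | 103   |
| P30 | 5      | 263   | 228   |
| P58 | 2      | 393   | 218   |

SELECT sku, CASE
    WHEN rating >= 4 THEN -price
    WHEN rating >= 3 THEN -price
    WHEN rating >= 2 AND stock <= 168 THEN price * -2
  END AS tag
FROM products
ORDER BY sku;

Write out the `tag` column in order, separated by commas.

sku=P27: (no match → NULL) → NULL
sku=P30: rating >= 4 → -263
sku=P32: rating >= 4 → -323
sku=P35: rating >= 4 → -322
sku=P58: (no match → NULL) → NULL
sku=P67: rating >= 3 → -47
sku=P77: (no match → NULL) → NULL
sku=P92: rating >= 4 → -37
sku=P99: rating >= 4 → -170

NULL, -263, -323, -322, NULL, -47, NULL, -37, -170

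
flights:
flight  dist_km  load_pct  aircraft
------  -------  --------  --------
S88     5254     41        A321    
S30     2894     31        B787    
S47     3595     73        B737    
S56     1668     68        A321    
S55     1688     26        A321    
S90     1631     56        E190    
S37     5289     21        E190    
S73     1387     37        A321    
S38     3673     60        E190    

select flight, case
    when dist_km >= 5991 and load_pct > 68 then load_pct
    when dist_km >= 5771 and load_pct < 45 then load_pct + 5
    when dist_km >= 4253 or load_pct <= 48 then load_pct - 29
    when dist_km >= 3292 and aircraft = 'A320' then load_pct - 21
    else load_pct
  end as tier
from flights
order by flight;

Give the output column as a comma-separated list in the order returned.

flight=S30: dist_km >= 4253 or load_pct <= 48 → 2
flight=S37: dist_km >= 4253 or load_pct <= 48 → -8
flight=S38: ELSE → 60
flight=S47: ELSE → 73
flight=S55: dist_km >= 4253 or load_pct <= 48 → -3
flight=S56: ELSE → 68
flight=S73: dist_km >= 4253 or load_pct <= 48 → 8
flight=S88: dist_km >= 4253 or load_pct <= 48 → 12
flight=S90: ELSE → 56

2, -8, 60, 73, -3, 68, 8, 12, 56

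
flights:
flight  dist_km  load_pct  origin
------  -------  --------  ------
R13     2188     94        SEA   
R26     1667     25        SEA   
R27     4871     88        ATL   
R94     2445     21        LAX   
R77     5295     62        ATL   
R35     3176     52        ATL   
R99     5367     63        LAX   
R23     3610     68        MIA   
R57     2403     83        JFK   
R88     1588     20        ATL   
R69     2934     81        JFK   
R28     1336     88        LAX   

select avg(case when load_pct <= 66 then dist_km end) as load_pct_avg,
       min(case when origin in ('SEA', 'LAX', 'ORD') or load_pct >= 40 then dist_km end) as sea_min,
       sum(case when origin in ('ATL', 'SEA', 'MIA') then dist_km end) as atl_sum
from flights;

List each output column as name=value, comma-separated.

load_pct_avg=3256.3333333333, sea_min=1336, atl_sum=22395

[load_pct_avg: load_pct <= 66]
flight=R13: ✗
flight=R26: ✓ → 1667
flight=R27: ✗
flight=R94: ✓ → 2445
flight=R77: ✓ → 5295
flight=R35: ✓ → 3176
flight=R99: ✓ → 5367
flight=R23: ✗
flight=R57: ✗
flight=R88: ✓ → 1588
flight=R69: ✗
flight=R28: ✗
load_pct_avg = (1667 + 2445 + 5295 + 3176 + 5367 + 1588) / 6 = 3256.3333333333
—
[sea_min: origin in ('SEA', 'LAX', 'ORD') or load_pct >= 40]
flight=R13: ✓ → 2188
flight=R26: ✓ → 1667
flight=R27: ✓ → 4871
flight=R94: ✓ → 2445
flight=R77: ✓ → 5295
flight=R35: ✓ → 3176
flight=R99: ✓ → 5367
flight=R23: ✓ → 3610
flight=R57: ✓ → 2403
flight=R88: ✗
flight=R69: ✓ → 2934
flight=R28: ✓ → 1336
sea_min = MIN(2188, 1667, 4871, 2445, 5295, 3176, 5367, 3610, 2403, 2934, 1336) = 1336
—
[atl_sum: origin in ('ATL', 'SEA', 'MIA')]
flight=R13: ✓ → 2188
flight=R26: ✓ → 1667
flight=R27: ✓ → 4871
flight=R94: ✗
flight=R77: ✓ → 5295
flight=R35: ✓ → 3176
flight=R99: ✗
flight=R23: ✓ → 3610
flight=R57: ✗
flight=R88: ✓ → 1588
flight=R69: ✗
flight=R28: ✗
atl_sum = 2188 + 1667 + 4871 + 5295 + 3176 + 3610 + 1588 = 22395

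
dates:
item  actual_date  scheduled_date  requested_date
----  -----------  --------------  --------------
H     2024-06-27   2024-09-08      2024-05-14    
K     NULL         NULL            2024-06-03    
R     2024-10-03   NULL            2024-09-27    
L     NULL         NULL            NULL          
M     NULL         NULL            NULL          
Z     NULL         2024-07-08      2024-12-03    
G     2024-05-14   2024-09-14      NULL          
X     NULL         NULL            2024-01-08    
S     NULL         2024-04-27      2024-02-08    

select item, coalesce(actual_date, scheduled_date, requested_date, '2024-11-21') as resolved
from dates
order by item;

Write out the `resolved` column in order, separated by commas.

2024-05-14, 2024-06-27, 2024-06-03, 2024-11-21, 2024-11-21, 2024-10-03, 2024-04-27, 2024-01-08, 2024-07-08

item=G: actual_date=2024-05-14 → 2024-05-14
item=H: actual_date=2024-06-27 → 2024-06-27
item=K: actual_date=NULL, scheduled_date=NULL, requested_date=2024-06-03 → 2024-06-03
item=L: actual_date=NULL, scheduled_date=NULL, requested_date=NULL, → literal 2024-11-21 → 2024-11-21
item=M: actual_date=NULL, scheduled_date=NULL, requested_date=NULL, → literal 2024-11-21 → 2024-11-21
item=R: actual_date=2024-10-03 → 2024-10-03
item=S: actual_date=NULL, scheduled_date=2024-04-27 → 2024-04-27
item=X: actual_date=NULL, scheduled_date=NULL, requested_date=2024-01-08 → 2024-01-08
item=Z: actual_date=NULL, scheduled_date=2024-07-08 → 2024-07-08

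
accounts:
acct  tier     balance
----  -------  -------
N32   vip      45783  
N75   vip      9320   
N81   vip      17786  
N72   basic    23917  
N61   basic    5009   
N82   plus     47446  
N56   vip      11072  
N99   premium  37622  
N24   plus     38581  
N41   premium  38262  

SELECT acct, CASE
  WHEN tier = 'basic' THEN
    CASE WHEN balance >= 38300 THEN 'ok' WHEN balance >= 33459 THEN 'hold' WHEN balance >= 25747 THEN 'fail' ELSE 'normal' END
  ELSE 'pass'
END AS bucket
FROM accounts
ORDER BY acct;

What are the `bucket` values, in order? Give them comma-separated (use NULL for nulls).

acct=N24: tier='plus' → outer ELSE → pass
acct=N32: tier='vip' → outer ELSE → pass
acct=N41: tier='premium' → outer ELSE → pass
acct=N56: tier='vip' → outer ELSE → pass
acct=N61: tier='basic' → inner[ELSE] → normal
acct=N72: tier='basic' → inner[ELSE] → normal
acct=N75: tier='vip' → outer ELSE → pass
acct=N81: tier='vip' → outer ELSE → pass
acct=N82: tier='plus' → outer ELSE → pass
acct=N99: tier='premium' → outer ELSE → pass

pass, pass, pass, pass, normal, normal, pass, pass, pass, pass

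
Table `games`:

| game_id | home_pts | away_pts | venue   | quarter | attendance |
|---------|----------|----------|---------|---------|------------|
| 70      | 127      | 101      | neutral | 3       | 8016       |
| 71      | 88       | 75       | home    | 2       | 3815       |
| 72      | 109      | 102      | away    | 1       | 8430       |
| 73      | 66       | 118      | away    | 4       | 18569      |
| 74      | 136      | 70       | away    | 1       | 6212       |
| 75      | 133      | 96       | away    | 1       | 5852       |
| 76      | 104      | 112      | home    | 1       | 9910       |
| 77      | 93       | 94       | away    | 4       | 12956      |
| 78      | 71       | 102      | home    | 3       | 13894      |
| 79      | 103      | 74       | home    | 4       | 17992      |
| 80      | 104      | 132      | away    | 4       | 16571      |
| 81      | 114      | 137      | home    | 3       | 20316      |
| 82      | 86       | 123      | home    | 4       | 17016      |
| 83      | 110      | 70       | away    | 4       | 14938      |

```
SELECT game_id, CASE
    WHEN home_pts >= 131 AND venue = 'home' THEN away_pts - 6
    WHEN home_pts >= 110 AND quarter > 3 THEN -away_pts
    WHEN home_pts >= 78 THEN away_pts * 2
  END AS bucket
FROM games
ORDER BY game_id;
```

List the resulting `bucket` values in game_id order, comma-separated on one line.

202, 150, 204, NULL, 140, 192, 224, 188, NULL, 148, 264, 274, 246, -70

game_id=70: home_pts >= 78 → 202
game_id=71: home_pts >= 78 → 150
game_id=72: home_pts >= 78 → 204
game_id=73: (no match → NULL) → NULL
game_id=74: home_pts >= 78 → 140
game_id=75: home_pts >= 78 → 192
game_id=76: home_pts >= 78 → 224
game_id=77: home_pts >= 78 → 188
game_id=78: (no match → NULL) → NULL
game_id=79: home_pts >= 78 → 148
game_id=80: home_pts >= 78 → 264
game_id=81: home_pts >= 78 → 274
game_id=82: home_pts >= 78 → 246
game_id=83: home_pts >= 110 AND quarter > 3 → -70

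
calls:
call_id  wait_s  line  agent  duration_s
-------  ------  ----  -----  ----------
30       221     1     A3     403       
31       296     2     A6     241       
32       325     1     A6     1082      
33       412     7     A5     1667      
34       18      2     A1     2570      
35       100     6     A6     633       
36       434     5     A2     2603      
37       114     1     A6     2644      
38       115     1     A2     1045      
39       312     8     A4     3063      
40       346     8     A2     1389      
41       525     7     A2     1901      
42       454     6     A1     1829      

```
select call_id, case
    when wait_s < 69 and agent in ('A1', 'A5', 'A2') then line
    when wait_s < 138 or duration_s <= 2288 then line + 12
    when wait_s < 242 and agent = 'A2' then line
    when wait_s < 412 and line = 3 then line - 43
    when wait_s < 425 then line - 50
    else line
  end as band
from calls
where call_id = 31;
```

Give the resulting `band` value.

call_id = 31: wait_s=296, line=2, agent=A6, duration_s=241.
wait_s < 69 and agent in ('A1', 'A5', 'A2') → false
wait_s < 138 or duration_s <= 2288 → true → 14

14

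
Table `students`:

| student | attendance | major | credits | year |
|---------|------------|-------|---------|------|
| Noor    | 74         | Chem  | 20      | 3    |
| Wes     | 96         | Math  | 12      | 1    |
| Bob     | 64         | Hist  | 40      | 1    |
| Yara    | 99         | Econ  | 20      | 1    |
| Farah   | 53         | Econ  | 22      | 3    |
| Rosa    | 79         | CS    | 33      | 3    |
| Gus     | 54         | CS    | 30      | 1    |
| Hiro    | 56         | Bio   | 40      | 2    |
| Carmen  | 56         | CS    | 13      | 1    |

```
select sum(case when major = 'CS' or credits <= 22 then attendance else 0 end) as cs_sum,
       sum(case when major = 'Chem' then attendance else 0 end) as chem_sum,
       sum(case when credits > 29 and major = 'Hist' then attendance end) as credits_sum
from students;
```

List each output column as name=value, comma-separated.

[cs_sum: major = 'CS' or credits <= 22]
student=Noor: ✓ → 74
student=Wes: ✓ → 96
student=Bob: ✗
student=Yara: ✓ → 99
student=Farah: ✓ → 53
student=Rosa: ✓ → 79
student=Gus: ✓ → 54
student=Hiro: ✗
student=Carmen: ✓ → 56
cs_sum = 74 + 96 + 99 + 53 + 79 + 54 + 56 = 511
—
[chem_sum: major = 'Chem']
student=Noor: ✓ → 74
student=Wes: ✗
student=Bob: ✗
student=Yara: ✗
student=Farah: ✗
student=Rosa: ✗
student=Gus: ✗
student=Hiro: ✗
student=Carmen: ✗
chem_sum = 74
—
[credits_sum: credits > 29 and major = 'Hist']
student=Noor: ✗
student=Wes: ✗
student=Bob: ✓ → 64
student=Yara: ✗
student=Farah: ✗
student=Rosa: ✗
student=Gus: ✗
student=Hiro: ✗
student=Carmen: ✗
credits_sum = 64

cs_sum=511, chem_sum=74, credits_sum=64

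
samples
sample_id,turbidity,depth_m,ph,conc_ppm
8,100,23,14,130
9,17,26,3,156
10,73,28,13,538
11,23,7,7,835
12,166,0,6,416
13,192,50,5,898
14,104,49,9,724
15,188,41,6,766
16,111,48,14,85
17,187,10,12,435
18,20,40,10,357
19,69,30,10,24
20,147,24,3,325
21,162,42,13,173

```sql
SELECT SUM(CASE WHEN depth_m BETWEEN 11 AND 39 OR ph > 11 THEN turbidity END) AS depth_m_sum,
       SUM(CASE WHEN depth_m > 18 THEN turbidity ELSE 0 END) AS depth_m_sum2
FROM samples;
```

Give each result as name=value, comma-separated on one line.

depth_m_sum=866, depth_m_sum2=1183

[depth_m_sum: depth_m BETWEEN 11 AND 39 OR ph > 11]
sample_id=8: ✓ → 100
sample_id=9: ✓ → 17
sample_id=10: ✓ → 73
sample_id=11: ✗
sample_id=12: ✗
sample_id=13: ✗
sample_id=14: ✗
sample_id=15: ✗
sample_id=16: ✓ → 111
sample_id=17: ✓ → 187
sample_id=18: ✗
sample_id=19: ✓ → 69
sample_id=20: ✓ → 147
sample_id=21: ✓ → 162
depth_m_sum = 100 + 17 + 73 + 111 + 187 + 69 + 147 + 162 = 866
—
[depth_m_sum2: depth_m > 18]
sample_id=8: ✓ → 100
sample_id=9: ✓ → 17
sample_id=10: ✓ → 73
sample_id=11: ✗
sample_id=12: ✗
sample_id=13: ✓ → 192
sample_id=14: ✓ → 104
sample_id=15: ✓ → 188
sample_id=16: ✓ → 111
sample_id=17: ✗
sample_id=18: ✓ → 20
sample_id=19: ✓ → 69
sample_id=20: ✓ → 147
sample_id=21: ✓ → 162
depth_m_sum2 = 100 + 17 + 73 + 192 + 104 + 188 + 111 + 20 + 69 + 147 + 162 = 1183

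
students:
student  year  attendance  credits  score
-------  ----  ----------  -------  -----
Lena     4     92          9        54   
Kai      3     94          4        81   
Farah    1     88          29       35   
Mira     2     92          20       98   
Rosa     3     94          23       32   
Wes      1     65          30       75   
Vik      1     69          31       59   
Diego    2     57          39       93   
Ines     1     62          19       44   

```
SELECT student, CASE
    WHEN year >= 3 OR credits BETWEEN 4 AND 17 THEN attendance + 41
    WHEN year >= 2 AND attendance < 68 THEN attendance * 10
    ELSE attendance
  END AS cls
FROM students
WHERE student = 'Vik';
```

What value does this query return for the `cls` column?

student = Vik: year=1, attendance=69, credits=31, score=59.
year >= 3 OR credits BETWEEN 4 AND 17 → false
year >= 2 AND attendance < 68 → false
No prior WHEN matched → ELSE → 69

69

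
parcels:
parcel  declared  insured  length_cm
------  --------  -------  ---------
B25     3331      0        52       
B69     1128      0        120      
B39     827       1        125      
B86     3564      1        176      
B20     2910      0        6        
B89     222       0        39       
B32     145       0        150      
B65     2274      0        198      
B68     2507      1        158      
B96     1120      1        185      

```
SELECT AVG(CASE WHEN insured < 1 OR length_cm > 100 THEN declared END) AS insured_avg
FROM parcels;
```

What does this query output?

1802.8

parcel=B25: ✓ → 3331
parcel=B69: ✓ → 1128
parcel=B39: ✓ → 827
parcel=B86: ✓ → 3564
parcel=B20: ✓ → 2910
parcel=B89: ✓ → 222
parcel=B32: ✓ → 145
parcel=B65: ✓ → 2274
parcel=B68: ✓ → 2507
parcel=B96: ✓ → 1120
insured_avg = (3331 + 1128 + 827 + 3564 + 2910 + 222 + 145 + 2274 + 2507 + 1120) / 10 = 1802.8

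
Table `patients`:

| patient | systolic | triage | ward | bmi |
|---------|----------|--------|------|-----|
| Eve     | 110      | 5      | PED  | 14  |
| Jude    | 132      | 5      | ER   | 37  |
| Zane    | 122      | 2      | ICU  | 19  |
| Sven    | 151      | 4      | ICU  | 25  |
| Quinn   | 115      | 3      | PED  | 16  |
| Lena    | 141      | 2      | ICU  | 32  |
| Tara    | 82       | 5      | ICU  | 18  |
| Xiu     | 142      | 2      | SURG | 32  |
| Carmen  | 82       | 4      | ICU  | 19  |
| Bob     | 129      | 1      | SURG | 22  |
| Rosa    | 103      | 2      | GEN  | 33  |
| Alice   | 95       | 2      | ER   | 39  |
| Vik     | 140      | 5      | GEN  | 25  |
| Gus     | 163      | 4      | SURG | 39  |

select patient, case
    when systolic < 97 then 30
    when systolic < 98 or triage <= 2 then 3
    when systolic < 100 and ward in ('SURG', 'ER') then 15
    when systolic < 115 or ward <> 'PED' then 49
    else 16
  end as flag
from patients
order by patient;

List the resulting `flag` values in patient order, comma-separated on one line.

patient=Alice: systolic < 97 → 30
patient=Bob: systolic < 98 or triage <= 2 → 3
patient=Carmen: systolic < 97 → 30
patient=Eve: systolic < 115 or ward <> 'PED' → 49
patient=Gus: systolic < 115 or ward <> 'PED' → 49
patient=Jude: systolic < 115 or ward <> 'PED' → 49
patient=Lena: systolic < 98 or triage <= 2 → 3
patient=Quinn: ELSE → 16
patient=Rosa: systolic < 98 or triage <= 2 → 3
patient=Sven: systolic < 115 or ward <> 'PED' → 49
patient=Tara: systolic < 97 → 30
patient=Vik: systolic < 115 or ward <> 'PED' → 49
patient=Xiu: systolic < 98 or triage <= 2 → 3
patient=Zane: systolic < 98 or triage <= 2 → 3

30, 3, 30, 49, 49, 49, 3, 16, 3, 49, 30, 49, 3, 3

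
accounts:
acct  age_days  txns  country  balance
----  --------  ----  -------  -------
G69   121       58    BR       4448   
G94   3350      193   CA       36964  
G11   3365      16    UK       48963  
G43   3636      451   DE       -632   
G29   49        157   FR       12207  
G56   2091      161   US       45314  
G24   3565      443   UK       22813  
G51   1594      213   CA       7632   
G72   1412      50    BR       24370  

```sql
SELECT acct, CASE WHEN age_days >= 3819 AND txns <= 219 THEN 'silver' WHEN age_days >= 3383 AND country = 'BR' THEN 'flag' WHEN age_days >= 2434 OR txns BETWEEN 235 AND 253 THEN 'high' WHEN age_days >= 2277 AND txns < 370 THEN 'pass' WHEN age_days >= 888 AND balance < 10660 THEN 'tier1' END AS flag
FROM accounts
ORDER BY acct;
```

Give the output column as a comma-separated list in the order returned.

acct=G11: age_days >= 2434 OR txns BETWEEN 235 AND 253 → high
acct=G24: age_days >= 2434 OR txns BETWEEN 235 AND 253 → high
acct=G29: (no match → NULL) → NULL
acct=G43: age_days >= 2434 OR txns BETWEEN 235 AND 253 → high
acct=G51: age_days >= 888 AND balance < 10660 → tier1
acct=G56: (no match → NULL) → NULL
acct=G69: (no match → NULL) → NULL
acct=G72: (no match → NULL) → NULL
acct=G94: age_days >= 2434 OR txns BETWEEN 235 AND 253 → high

high, high, NULL, high, tier1, NULL, NULL, NULL, high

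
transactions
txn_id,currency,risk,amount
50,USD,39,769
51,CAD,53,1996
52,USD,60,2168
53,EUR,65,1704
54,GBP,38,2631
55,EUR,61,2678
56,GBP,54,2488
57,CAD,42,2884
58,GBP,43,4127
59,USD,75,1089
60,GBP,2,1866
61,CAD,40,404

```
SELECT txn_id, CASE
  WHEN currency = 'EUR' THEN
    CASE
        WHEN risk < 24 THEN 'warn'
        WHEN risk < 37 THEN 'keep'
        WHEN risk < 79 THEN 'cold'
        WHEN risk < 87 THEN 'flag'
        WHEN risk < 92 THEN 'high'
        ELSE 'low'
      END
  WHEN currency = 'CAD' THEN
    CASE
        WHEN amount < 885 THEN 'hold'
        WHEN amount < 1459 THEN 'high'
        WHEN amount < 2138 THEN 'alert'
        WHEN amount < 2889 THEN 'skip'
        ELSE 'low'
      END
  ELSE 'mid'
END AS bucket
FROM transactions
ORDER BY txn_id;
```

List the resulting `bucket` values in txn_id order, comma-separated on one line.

txn_id=50: currency='USD' → outer ELSE → mid
txn_id=51: currency='CAD' → inner[amount < 2138] → alert
txn_id=52: currency='USD' → outer ELSE → mid
txn_id=53: currency='EUR' → inner[risk < 79] → cold
txn_id=54: currency='GBP' → outer ELSE → mid
txn_id=55: currency='EUR' → inner[risk < 79] → cold
txn_id=56: currency='GBP' → outer ELSE → mid
txn_id=57: currency='CAD' → inner[amount < 2889] → skip
txn_id=58: currency='GBP' → outer ELSE → mid
txn_id=59: currency='USD' → outer ELSE → mid
txn_id=60: currency='GBP' → outer ELSE → mid
txn_id=61: currency='CAD' → inner[amount < 885] → hold

mid, alert, mid, cold, mid, cold, mid, skip, mid, mid, mid, hold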